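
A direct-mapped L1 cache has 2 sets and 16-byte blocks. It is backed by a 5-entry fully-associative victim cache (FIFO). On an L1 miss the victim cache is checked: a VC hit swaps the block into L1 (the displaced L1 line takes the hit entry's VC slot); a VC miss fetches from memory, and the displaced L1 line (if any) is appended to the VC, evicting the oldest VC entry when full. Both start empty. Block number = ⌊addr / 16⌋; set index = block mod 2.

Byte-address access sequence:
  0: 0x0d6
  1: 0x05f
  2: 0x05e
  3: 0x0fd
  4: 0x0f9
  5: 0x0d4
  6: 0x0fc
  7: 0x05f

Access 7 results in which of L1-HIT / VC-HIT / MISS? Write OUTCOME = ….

OUTCOME = VC-HIT

0: 0xd6 (blk 13, set 1) → MISS  vc=[]
1: 0x5f (blk 5, set 1) → MISS  vc=[13]
2: 0x5e (blk 5, set 1) → L1-HIT  vc=[13]
3: 0xfd (blk 15, set 1) → MISS  vc=[13, 5]
4: 0xf9 (blk 15, set 1) → L1-HIT  vc=[13, 5]
5: 0xd4 (blk 13, set 1) → VC-HIT  vc=[15, 5]
6: 0xfc (blk 15, set 1) → VC-HIT  vc=[13, 5]
7: 0x5f (blk 5, set 1) → VC-HIT  vc=[13, 15]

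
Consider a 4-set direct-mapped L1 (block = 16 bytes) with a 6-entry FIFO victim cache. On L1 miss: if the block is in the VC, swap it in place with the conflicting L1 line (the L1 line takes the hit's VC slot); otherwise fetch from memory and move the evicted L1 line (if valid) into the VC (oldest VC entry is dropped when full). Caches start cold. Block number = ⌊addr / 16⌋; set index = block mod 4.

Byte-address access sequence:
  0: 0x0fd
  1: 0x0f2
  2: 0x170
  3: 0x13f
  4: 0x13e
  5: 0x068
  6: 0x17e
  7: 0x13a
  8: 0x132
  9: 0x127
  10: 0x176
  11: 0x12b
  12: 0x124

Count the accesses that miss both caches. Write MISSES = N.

  [0] addr=0xfd blk=15 s=3: MISS | VC []
  [1] addr=0xf2 blk=15 s=3: L1-HIT | VC []
  [2] addr=0x170 blk=23 s=3: MISS | VC [15]
  [3] addr=0x13f blk=19 s=3: MISS | VC [15, 23]
  [4] addr=0x13e blk=19 s=3: L1-HIT | VC [15, 23]
  [5] addr=0x68 blk=6 s=2: MISS | VC [15, 23]
  [6] addr=0x17e blk=23 s=3: VC-HIT | VC [15, 19]
  [7] addr=0x13a blk=19 s=3: VC-HIT | VC [15, 23]
  [8] addr=0x132 blk=19 s=3: L1-HIT | VC [15, 23]
  [9] addr=0x127 blk=18 s=2: MISS | VC [15, 23, 6]
  [10] addr=0x176 blk=23 s=3: VC-HIT | VC [15, 19, 6]
  [11] addr=0x12b blk=18 s=2: L1-HIT | VC [15, 19, 6]
  [12] addr=0x124 blk=18 s=2: L1-HIT | VC [15, 19, 6]

MISSES = 5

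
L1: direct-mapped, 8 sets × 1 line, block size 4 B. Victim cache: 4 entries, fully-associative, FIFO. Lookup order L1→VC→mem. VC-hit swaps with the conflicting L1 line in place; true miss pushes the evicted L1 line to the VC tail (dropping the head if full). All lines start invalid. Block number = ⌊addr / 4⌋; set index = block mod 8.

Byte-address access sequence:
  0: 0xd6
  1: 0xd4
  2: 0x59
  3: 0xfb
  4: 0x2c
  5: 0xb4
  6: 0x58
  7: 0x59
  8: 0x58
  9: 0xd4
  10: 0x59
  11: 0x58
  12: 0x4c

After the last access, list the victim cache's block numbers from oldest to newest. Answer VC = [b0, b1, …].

VC = [62, 45, 11]

#0 0xd6→b53/s5 MISS; vc=[]
#1 0xd4→b53/s5 L1-HIT; vc=[]
#2 0x59→b22/s6 MISS; vc=[]
#3 0xfb→b62/s6 MISS; vc=[22]
#4 0x2c→b11/s3 MISS; vc=[22]
#5 0xb4→b45/s5 MISS; vc=[22,53]
#6 0x58→b22/s6 VC-HIT; vc=[62,53]
#7 0x59→b22/s6 L1-HIT; vc=[62,53]
#8 0x58→b22/s6 L1-HIT; vc=[62,53]
#9 0xd4→b53/s5 VC-HIT; vc=[62,45]
#10 0x59→b22/s6 L1-HIT; vc=[62,45]
#11 0x58→b22/s6 L1-HIT; vc=[62,45]
#12 0x4c→b19/s3 MISS; vc=[62,45,11]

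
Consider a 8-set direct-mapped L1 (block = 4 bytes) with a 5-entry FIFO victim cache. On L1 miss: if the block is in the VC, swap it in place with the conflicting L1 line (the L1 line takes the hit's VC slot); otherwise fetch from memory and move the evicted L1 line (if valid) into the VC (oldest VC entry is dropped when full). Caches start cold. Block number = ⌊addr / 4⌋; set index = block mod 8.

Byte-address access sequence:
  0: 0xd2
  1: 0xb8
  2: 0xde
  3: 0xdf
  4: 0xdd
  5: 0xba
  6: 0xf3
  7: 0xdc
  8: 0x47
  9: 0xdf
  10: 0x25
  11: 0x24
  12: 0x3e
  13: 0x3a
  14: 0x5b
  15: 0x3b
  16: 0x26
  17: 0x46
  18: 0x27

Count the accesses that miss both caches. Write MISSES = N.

  [0] addr=0xd2 blk=52 s=4: MISS | VC []
  [1] addr=0xb8 blk=46 s=6: MISS | VC []
  [2] addr=0xde blk=55 s=7: MISS | VC []
  [3] addr=0xdf blk=55 s=7: L1-HIT | VC []
  [4] addr=0xdd blk=55 s=7: L1-HIT | VC []
  [5] addr=0xba blk=46 s=6: L1-HIT | VC []
  [6] addr=0xf3 blk=60 s=4: MISS | VC [52]
  [7] addr=0xdc blk=55 s=7: L1-HIT | VC [52]
  [8] addr=0x47 blk=17 s=1: MISS | VC [52]
  [9] addr=0xdf blk=55 s=7: L1-HIT | VC [52]
  [10] addr=0x25 blk=9 s=1: MISS | VC [52, 17]
  [11] addr=0x24 blk=9 s=1: L1-HIT | VC [52, 17]
  [12] addr=0x3e blk=15 s=7: MISS | VC [52, 17, 55]
  [13] addr=0x3a blk=14 s=6: MISS | VC [52, 17, 55, 46]
  [14] addr=0x5b blk=22 s=6: MISS | VC [52, 17, 55, 46, 14]
  [15] addr=0x3b blk=14 s=6: VC-HIT | VC [52, 17, 55, 46, 22]
  [16] addr=0x26 blk=9 s=1: L1-HIT | VC [52, 17, 55, 46, 22]
  [17] addr=0x46 blk=17 s=1: VC-HIT | VC [52, 9, 55, 46, 22]
  [18] addr=0x27 blk=9 s=1: VC-HIT | VC [52, 17, 55, 46, 22]

MISSES = 9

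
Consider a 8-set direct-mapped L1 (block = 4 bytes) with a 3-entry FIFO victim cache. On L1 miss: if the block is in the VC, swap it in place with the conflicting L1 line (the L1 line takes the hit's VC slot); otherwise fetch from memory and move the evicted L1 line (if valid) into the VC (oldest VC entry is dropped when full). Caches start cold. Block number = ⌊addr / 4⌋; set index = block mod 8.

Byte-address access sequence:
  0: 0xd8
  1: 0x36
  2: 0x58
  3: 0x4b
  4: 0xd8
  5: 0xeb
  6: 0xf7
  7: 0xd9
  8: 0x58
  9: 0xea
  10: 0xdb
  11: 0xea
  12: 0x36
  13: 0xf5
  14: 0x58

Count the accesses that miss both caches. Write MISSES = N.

MISSES = 6

  [0] addr=0xd8 blk=54 s=6: MISS | VC []
  [1] addr=0x36 blk=13 s=5: MISS | VC []
  [2] addr=0x58 blk=22 s=6: MISS | VC [54]
  [3] addr=0x4b blk=18 s=2: MISS | VC [54]
  [4] addr=0xd8 blk=54 s=6: VC-HIT | VC [22]
  [5] addr=0xeb blk=58 s=2: MISS | VC [22, 18]
  [6] addr=0xf7 blk=61 s=5: MISS | VC [22, 18, 13]
  [7] addr=0xd9 blk=54 s=6: L1-HIT | VC [22, 18, 13]
  [8] addr=0x58 blk=22 s=6: VC-HIT | VC [54, 18, 13]
  [9] addr=0xea blk=58 s=2: L1-HIT | VC [54, 18, 13]
  [10] addr=0xdb blk=54 s=6: VC-HIT | VC [22, 18, 13]
  [11] addr=0xea blk=58 s=2: L1-HIT | VC [22, 18, 13]
  [12] addr=0x36 blk=13 s=5: VC-HIT | VC [22, 18, 61]
  [13] addr=0xf5 blk=61 s=5: VC-HIT | VC [22, 18, 13]
  [14] addr=0x58 blk=22 s=6: VC-HIT | VC [54, 18, 13]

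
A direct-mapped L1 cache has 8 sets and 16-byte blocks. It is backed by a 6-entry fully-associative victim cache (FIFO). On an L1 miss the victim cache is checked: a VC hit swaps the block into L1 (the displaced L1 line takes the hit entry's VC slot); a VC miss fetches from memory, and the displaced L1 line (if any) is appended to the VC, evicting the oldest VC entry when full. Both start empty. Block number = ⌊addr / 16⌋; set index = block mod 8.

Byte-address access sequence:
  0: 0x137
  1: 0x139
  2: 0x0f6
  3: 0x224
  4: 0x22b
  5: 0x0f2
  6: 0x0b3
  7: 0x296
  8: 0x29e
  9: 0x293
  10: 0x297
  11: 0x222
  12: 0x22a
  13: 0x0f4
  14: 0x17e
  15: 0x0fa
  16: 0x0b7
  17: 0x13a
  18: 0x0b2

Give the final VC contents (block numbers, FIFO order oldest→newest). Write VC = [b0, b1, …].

  [0] addr=0x137 blk=19 s=3: MISS | VC []
  [1] addr=0x139 blk=19 s=3: L1-HIT | VC []
  [2] addr=0xf6 blk=15 s=7: MISS | VC []
  [3] addr=0x224 blk=34 s=2: MISS | VC []
  [4] addr=0x22b blk=34 s=2: L1-HIT | VC []
  [5] addr=0xf2 blk=15 s=7: L1-HIT | VC []
  [6] addr=0xb3 blk=11 s=3: MISS | VC [19]
  [7] addr=0x296 blk=41 s=1: MISS | VC [19]
  [8] addr=0x29e blk=41 s=1: L1-HIT | VC [19]
  [9] addr=0x293 blk=41 s=1: L1-HIT | VC [19]
  [10] addr=0x297 blk=41 s=1: L1-HIT | VC [19]
  [11] addr=0x222 blk=34 s=2: L1-HIT | VC [19]
  [12] addr=0x22a blk=34 s=2: L1-HIT | VC [19]
  [13] addr=0xf4 blk=15 s=7: L1-HIT | VC [19]
  [14] addr=0x17e blk=23 s=7: MISS | VC [19, 15]
  [15] addr=0xfa blk=15 s=7: VC-HIT | VC [19, 23]
  [16] addr=0xb7 blk=11 s=3: L1-HIT | VC [19, 23]
  [17] addr=0x13a blk=19 s=3: VC-HIT | VC [11, 23]
  [18] addr=0xb2 blk=11 s=3: VC-HIT | VC [19, 23]

VC = [19, 23]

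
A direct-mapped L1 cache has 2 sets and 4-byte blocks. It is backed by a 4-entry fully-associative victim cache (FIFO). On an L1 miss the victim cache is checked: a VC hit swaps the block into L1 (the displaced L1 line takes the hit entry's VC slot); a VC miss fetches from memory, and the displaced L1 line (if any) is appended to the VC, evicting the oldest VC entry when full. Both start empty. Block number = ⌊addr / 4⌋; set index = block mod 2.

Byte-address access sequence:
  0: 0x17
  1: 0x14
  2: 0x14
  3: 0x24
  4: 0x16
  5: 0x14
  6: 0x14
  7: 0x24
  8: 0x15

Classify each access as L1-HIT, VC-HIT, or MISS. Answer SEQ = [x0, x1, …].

SEQ = [MISS, L1-HIT, L1-HIT, MISS, VC-HIT, L1-HIT, L1-HIT, VC-HIT, VC-HIT]

#0 0x17→b5/s1 MISS; vc=[]
#1 0x14→b5/s1 L1-HIT; vc=[]
#2 0x14→b5/s1 L1-HIT; vc=[]
#3 0x24→b9/s1 MISS; vc=[5]
#4 0x16→b5/s1 VC-HIT; vc=[9]
#5 0x14→b5/s1 L1-HIT; vc=[9]
#6 0x14→b5/s1 L1-HIT; vc=[9]
#7 0x24→b9/s1 VC-HIT; vc=[5]
#8 0x15→b5/s1 VC-HIT; vc=[9]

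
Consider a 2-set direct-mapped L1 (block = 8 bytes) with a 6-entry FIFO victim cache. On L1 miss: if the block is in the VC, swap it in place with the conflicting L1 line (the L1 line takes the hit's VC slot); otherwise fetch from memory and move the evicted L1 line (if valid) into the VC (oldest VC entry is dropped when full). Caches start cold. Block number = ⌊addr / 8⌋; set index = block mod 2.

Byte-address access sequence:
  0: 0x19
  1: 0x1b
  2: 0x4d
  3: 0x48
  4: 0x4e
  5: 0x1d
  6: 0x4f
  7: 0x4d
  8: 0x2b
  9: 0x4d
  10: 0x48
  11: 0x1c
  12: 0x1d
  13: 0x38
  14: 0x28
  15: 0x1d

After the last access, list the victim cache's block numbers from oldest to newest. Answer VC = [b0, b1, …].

  [0] addr=0x19 blk=3 s=1: MISS | VC []
  [1] addr=0x1b blk=3 s=1: L1-HIT | VC []
  [2] addr=0x4d blk=9 s=1: MISS | VC [3]
  [3] addr=0x48 blk=9 s=1: L1-HIT | VC [3]
  [4] addr=0x4e blk=9 s=1: L1-HIT | VC [3]
  [5] addr=0x1d blk=3 s=1: VC-HIT | VC [9]
  [6] addr=0x4f blk=9 s=1: VC-HIT | VC [3]
  [7] addr=0x4d blk=9 s=1: L1-HIT | VC [3]
  [8] addr=0x2b blk=5 s=1: MISS | VC [3, 9]
  [9] addr=0x4d blk=9 s=1: VC-HIT | VC [3, 5]
  [10] addr=0x48 blk=9 s=1: L1-HIT | VC [3, 5]
  [11] addr=0x1c blk=3 s=1: VC-HIT | VC [9, 5]
  [12] addr=0x1d blk=3 s=1: L1-HIT | VC [9, 5]
  [13] addr=0x38 blk=7 s=1: MISS | VC [9, 5, 3]
  [14] addr=0x28 blk=5 s=1: VC-HIT | VC [9, 7, 3]
  [15] addr=0x1d blk=3 s=1: VC-HIT | VC [9, 7, 5]

VC = [9, 7, 5]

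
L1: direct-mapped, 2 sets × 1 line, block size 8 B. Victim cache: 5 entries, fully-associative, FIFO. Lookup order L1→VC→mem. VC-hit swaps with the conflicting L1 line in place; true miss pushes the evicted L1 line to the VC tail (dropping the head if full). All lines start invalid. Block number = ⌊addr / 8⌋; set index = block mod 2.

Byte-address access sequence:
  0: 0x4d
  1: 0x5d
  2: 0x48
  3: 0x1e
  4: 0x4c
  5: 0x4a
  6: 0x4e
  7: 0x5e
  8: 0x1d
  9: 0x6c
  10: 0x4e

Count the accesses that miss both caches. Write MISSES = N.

MISSES = 4

  [0] addr=0x4d blk=9 s=1: MISS | VC []
  [1] addr=0x5d blk=11 s=1: MISS | VC [9]
  [2] addr=0x48 blk=9 s=1: VC-HIT | VC [11]
  [3] addr=0x1e blk=3 s=1: MISS | VC [11, 9]
  [4] addr=0x4c blk=9 s=1: VC-HIT | VC [11, 3]
  [5] addr=0x4a blk=9 s=1: L1-HIT | VC [11, 3]
  [6] addr=0x4e blk=9 s=1: L1-HIT | VC [11, 3]
  [7] addr=0x5e blk=11 s=1: VC-HIT | VC [9, 3]
  [8] addr=0x1d blk=3 s=1: VC-HIT | VC [9, 11]
  [9] addr=0x6c blk=13 s=1: MISS | VC [9, 11, 3]
  [10] addr=0x4e blk=9 s=1: VC-HIT | VC [13, 11, 3]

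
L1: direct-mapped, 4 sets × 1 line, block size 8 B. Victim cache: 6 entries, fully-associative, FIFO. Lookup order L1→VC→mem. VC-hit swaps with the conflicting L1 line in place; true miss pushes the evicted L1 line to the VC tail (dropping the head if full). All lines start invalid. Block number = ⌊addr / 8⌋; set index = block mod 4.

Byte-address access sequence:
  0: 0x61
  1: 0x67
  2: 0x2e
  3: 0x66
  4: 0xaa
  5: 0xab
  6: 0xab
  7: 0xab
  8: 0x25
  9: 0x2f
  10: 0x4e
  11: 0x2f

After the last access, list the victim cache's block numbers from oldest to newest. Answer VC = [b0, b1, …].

  [0] addr=0x61 blk=12 s=0: MISS | VC []
  [1] addr=0x67 blk=12 s=0: L1-HIT | VC []
  [2] addr=0x2e blk=5 s=1: MISS | VC []
  [3] addr=0x66 blk=12 s=0: L1-HIT | VC []
  [4] addr=0xaa blk=21 s=1: MISS | VC [5]
  [5] addr=0xab blk=21 s=1: L1-HIT | VC [5]
  [6] addr=0xab blk=21 s=1: L1-HIT | VC [5]
  [7] addr=0xab blk=21 s=1: L1-HIT | VC [5]
  [8] addr=0x25 blk=4 s=0: MISS | VC [5, 12]
  [9] addr=0x2f blk=5 s=1: VC-HIT | VC [21, 12]
  [10] addr=0x4e blk=9 s=1: MISS | VC [21, 12, 5]
  [11] addr=0x2f blk=5 s=1: VC-HIT | VC [21, 12, 9]

VC = [21, 12, 9]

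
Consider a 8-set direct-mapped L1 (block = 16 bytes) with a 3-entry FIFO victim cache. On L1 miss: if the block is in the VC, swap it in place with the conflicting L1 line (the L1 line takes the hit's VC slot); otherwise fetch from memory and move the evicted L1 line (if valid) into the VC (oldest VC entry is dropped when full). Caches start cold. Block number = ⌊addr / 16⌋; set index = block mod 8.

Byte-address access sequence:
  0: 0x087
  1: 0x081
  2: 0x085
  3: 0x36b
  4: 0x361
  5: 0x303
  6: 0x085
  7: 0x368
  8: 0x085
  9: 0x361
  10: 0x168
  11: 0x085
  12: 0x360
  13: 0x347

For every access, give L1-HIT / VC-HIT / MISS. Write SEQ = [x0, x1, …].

#0 0x87→b8/s0 MISS; vc=[]
#1 0x81→b8/s0 L1-HIT; vc=[]
#2 0x85→b8/s0 L1-HIT; vc=[]
#3 0x36b→b54/s6 MISS; vc=[]
#4 0x361→b54/s6 L1-HIT; vc=[]
#5 0x303→b48/s0 MISS; vc=[8]
#6 0x85→b8/s0 VC-HIT; vc=[48]
#7 0x368→b54/s6 L1-HIT; vc=[48]
#8 0x85→b8/s0 L1-HIT; vc=[48]
#9 0x361→b54/s6 L1-HIT; vc=[48]
#10 0x168→b22/s6 MISS; vc=[48,54]
#11 0x85→b8/s0 L1-HIT; vc=[48,54]
#12 0x360→b54/s6 VC-HIT; vc=[48,22]
#13 0x347→b52/s4 MISS; vc=[48,22]

SEQ = [MISS, L1-HIT, L1-HIT, MISS, L1-HIT, MISS, VC-HIT, L1-HIT, L1-HIT, L1-HIT, MISS, L1-HIT, VC-HIT, MISS]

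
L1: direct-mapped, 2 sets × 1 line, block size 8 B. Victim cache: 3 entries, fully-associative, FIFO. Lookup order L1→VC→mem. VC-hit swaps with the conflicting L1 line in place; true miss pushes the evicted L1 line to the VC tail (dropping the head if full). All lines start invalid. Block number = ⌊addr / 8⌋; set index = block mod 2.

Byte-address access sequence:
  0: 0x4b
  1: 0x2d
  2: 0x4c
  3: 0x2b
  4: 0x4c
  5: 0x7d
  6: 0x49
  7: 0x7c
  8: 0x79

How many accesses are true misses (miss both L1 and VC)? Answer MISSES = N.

MISSES = 3

  [0] addr=0x4b blk=9 s=1: MISS | VC []
  [1] addr=0x2d blk=5 s=1: MISS | VC [9]
  [2] addr=0x4c blk=9 s=1: VC-HIT | VC [5]
  [3] addr=0x2b blk=5 s=1: VC-HIT | VC [9]
  [4] addr=0x4c blk=9 s=1: VC-HIT | VC [5]
  [5] addr=0x7d blk=15 s=1: MISS | VC [5, 9]
  [6] addr=0x49 blk=9 s=1: VC-HIT | VC [5, 15]
  [7] addr=0x7c blk=15 s=1: VC-HIT | VC [5, 9]
  [8] addr=0x79 blk=15 s=1: L1-HIT | VC [5, 9]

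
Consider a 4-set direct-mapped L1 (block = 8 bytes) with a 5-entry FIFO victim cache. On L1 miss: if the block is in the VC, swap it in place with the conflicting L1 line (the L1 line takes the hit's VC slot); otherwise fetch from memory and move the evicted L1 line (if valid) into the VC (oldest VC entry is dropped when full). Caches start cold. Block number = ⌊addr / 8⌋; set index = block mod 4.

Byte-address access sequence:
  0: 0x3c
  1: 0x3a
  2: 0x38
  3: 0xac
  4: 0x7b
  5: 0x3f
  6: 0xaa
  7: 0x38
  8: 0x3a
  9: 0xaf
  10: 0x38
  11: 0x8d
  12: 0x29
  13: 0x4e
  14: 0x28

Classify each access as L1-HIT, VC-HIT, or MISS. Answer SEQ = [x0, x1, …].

  [0] addr=0x3c blk=7 s=3: MISS | VC []
  [1] addr=0x3a blk=7 s=3: L1-HIT | VC []
  [2] addr=0x38 blk=7 s=3: L1-HIT | VC []
  [3] addr=0xac blk=21 s=1: MISS | VC []
  [4] addr=0x7b blk=15 s=3: MISS | VC [7]
  [5] addr=0x3f blk=7 s=3: VC-HIT | VC [15]
  [6] addr=0xaa blk=21 s=1: L1-HIT | VC [15]
  [7] addr=0x38 blk=7 s=3: L1-HIT | VC [15]
  [8] addr=0x3a blk=7 s=3: L1-HIT | VC [15]
  [9] addr=0xaf blk=21 s=1: L1-HIT | VC [15]
  [10] addr=0x38 blk=7 s=3: L1-HIT | VC [15]
  [11] addr=0x8d blk=17 s=1: MISS | VC [15, 21]
  [12] addr=0x29 blk=5 s=1: MISS | VC [15, 21, 17]
  [13] addr=0x4e blk=9 s=1: MISS | VC [15, 21, 17, 5]
  [14] addr=0x28 blk=5 s=1: VC-HIT | VC [15, 21, 17, 9]

SEQ = [MISS, L1-HIT, L1-HIT, MISS, MISS, VC-HIT, L1-HIT, L1-HIT, L1-HIT, L1-HIT, L1-HIT, MISS, MISS, MISS, VC-HIT]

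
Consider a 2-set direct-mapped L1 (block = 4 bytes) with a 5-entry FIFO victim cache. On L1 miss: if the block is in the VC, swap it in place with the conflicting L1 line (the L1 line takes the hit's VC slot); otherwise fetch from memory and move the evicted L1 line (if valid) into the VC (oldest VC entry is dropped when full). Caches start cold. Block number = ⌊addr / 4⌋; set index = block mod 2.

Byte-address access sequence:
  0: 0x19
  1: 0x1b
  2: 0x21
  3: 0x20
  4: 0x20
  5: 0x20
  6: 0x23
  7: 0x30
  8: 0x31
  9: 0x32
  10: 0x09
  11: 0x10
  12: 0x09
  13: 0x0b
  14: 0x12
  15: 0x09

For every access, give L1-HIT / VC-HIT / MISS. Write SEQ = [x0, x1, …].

SEQ = [MISS, L1-HIT, MISS, L1-HIT, L1-HIT, L1-HIT, L1-HIT, MISS, L1-HIT, L1-HIT, MISS, MISS, VC-HIT, L1-HIT, VC-HIT, VC-HIT]

0: 0x19 (blk 6, set 0) → MISS  vc=[]
1: 0x1b (blk 6, set 0) → L1-HIT  vc=[]
2: 0x21 (blk 8, set 0) → MISS  vc=[6]
3: 0x20 (blk 8, set 0) → L1-HIT  vc=[6]
4: 0x20 (blk 8, set 0) → L1-HIT  vc=[6]
5: 0x20 (blk 8, set 0) → L1-HIT  vc=[6]
6: 0x23 (blk 8, set 0) → L1-HIT  vc=[6]
7: 0x30 (blk 12, set 0) → MISS  vc=[6, 8]
8: 0x31 (blk 12, set 0) → L1-HIT  vc=[6, 8]
9: 0x32 (blk 12, set 0) → L1-HIT  vc=[6, 8]
10: 0x9 (blk 2, set 0) → MISS  vc=[6, 8, 12]
11: 0x10 (blk 4, set 0) → MISS  vc=[6, 8, 12, 2]
12: 0x9 (blk 2, set 0) → VC-HIT  vc=[6, 8, 12, 4]
13: 0xb (blk 2, set 0) → L1-HIT  vc=[6, 8, 12, 4]
14: 0x12 (blk 4, set 0) → VC-HIT  vc=[6, 8, 12, 2]
15: 0x9 (blk 2, set 0) → VC-HIT  vc=[6, 8, 12, 4]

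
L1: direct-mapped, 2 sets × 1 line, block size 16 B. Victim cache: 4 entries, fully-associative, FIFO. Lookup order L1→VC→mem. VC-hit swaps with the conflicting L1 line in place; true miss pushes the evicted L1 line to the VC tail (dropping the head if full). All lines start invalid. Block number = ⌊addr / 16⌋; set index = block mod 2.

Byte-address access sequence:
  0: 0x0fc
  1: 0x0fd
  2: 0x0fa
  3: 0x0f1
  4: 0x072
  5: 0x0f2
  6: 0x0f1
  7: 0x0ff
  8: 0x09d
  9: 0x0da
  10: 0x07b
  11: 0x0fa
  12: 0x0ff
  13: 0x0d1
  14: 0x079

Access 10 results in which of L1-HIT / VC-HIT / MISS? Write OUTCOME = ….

0: 0xfc (blk 15, set 1) → MISS  vc=[]
1: 0xfd (blk 15, set 1) → L1-HIT  vc=[]
2: 0xfa (blk 15, set 1) → L1-HIT  vc=[]
3: 0xf1 (blk 15, set 1) → L1-HIT  vc=[]
4: 0x72 (blk 7, set 1) → MISS  vc=[15]
5: 0xf2 (blk 15, set 1) → VC-HIT  vc=[7]
6: 0xf1 (blk 15, set 1) → L1-HIT  vc=[7]
7: 0xff (blk 15, set 1) → L1-HIT  vc=[7]
8: 0x9d (blk 9, set 1) → MISS  vc=[7, 15]
9: 0xda (blk 13, set 1) → MISS  vc=[7, 15, 9]
10: 0x7b (blk 7, set 1) → VC-HIT  vc=[13, 15, 9]
11: 0xfa (blk 15, set 1) → VC-HIT  vc=[13, 7, 9]
12: 0xff (blk 15, set 1) → L1-HIT  vc=[13, 7, 9]
13: 0xd1 (blk 13, set 1) → VC-HIT  vc=[15, 7, 9]
14: 0x79 (blk 7, set 1) → VC-HIT  vc=[15, 13, 9]

OUTCOME = VC-HIT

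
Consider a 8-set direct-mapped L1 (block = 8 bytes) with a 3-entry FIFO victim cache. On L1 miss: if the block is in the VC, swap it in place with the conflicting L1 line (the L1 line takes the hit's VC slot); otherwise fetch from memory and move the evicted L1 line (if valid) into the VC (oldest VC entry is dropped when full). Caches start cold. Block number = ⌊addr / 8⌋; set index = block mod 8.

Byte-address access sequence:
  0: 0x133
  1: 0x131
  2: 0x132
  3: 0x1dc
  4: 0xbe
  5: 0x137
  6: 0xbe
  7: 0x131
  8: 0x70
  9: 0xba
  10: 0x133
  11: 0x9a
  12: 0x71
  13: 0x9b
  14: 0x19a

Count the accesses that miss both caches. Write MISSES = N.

  [0] addr=0x133 blk=38 s=6: MISS | VC []
  [1] addr=0x131 blk=38 s=6: L1-HIT | VC []
  [2] addr=0x132 blk=38 s=6: L1-HIT | VC []
  [3] addr=0x1dc blk=59 s=3: MISS | VC []
  [4] addr=0xbe blk=23 s=7: MISS | VC []
  [5] addr=0x137 blk=38 s=6: L1-HIT | VC []
  [6] addr=0xbe blk=23 s=7: L1-HIT | VC []
  [7] addr=0x131 blk=38 s=6: L1-HIT | VC []
  [8] addr=0x70 blk=14 s=6: MISS | VC [38]
  [9] addr=0xba blk=23 s=7: L1-HIT | VC [38]
  [10] addr=0x133 blk=38 s=6: VC-HIT | VC [14]
  [11] addr=0x9a blk=19 s=3: MISS | VC [14, 59]
  [12] addr=0x71 blk=14 s=6: VC-HIT | VC [38, 59]
  [13] addr=0x9b blk=19 s=3: L1-HIT | VC [38, 59]
  [14] addr=0x19a blk=51 s=3: MISS | VC [38, 59, 19]

MISSES = 6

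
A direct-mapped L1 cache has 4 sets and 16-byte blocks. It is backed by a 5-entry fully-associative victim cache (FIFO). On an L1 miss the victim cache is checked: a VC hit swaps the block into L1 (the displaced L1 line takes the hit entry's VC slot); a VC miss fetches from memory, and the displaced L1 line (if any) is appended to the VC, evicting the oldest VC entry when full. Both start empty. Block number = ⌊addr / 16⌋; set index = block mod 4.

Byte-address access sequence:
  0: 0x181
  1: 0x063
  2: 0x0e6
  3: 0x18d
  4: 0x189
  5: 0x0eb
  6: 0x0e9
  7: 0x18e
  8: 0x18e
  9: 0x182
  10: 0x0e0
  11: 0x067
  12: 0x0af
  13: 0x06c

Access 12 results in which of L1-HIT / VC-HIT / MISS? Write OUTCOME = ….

0: 0x181 (blk 24, set 0) → MISS  vc=[]
1: 0x63 (blk 6, set 2) → MISS  vc=[]
2: 0xe6 (blk 14, set 2) → MISS  vc=[6]
3: 0x18d (blk 24, set 0) → L1-HIT  vc=[6]
4: 0x189 (blk 24, set 0) → L1-HIT  vc=[6]
5: 0xeb (blk 14, set 2) → L1-HIT  vc=[6]
6: 0xe9 (blk 14, set 2) → L1-HIT  vc=[6]
7: 0x18e (blk 24, set 0) → L1-HIT  vc=[6]
8: 0x18e (blk 24, set 0) → L1-HIT  vc=[6]
9: 0x182 (blk 24, set 0) → L1-HIT  vc=[6]
10: 0xe0 (blk 14, set 2) → L1-HIT  vc=[6]
11: 0x67 (blk 6, set 2) → VC-HIT  vc=[14]
12: 0xaf (blk 10, set 2) → MISS  vc=[14, 6]
13: 0x6c (blk 6, set 2) → VC-HIT  vc=[14, 10]

OUTCOME = MISS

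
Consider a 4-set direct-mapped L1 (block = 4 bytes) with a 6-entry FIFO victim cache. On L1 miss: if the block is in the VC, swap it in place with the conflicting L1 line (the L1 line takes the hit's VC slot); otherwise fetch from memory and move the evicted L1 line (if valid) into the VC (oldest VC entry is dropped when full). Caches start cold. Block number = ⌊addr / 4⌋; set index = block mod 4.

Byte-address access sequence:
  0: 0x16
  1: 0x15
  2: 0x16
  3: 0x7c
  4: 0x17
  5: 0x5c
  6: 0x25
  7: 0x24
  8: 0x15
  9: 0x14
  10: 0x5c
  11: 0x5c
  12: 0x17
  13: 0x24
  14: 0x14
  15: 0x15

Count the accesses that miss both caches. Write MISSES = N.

0: 0x16 (blk 5, set 1) → MISS  vc=[]
1: 0x15 (blk 5, set 1) → L1-HIT  vc=[]
2: 0x16 (blk 5, set 1) → L1-HIT  vc=[]
3: 0x7c (blk 31, set 3) → MISS  vc=[]
4: 0x17 (blk 5, set 1) → L1-HIT  vc=[]
5: 0x5c (blk 23, set 3) → MISS  vc=[31]
6: 0x25 (blk 9, set 1) → MISS  vc=[31, 5]
7: 0x24 (blk 9, set 1) → L1-HIT  vc=[31, 5]
8: 0x15 (blk 5, set 1) → VC-HIT  vc=[31, 9]
9: 0x14 (blk 5, set 1) → L1-HIT  vc=[31, 9]
10: 0x5c (blk 23, set 3) → L1-HIT  vc=[31, 9]
11: 0x5c (blk 23, set 3) → L1-HIT  vc=[31, 9]
12: 0x17 (blk 5, set 1) → L1-HIT  vc=[31, 9]
13: 0x24 (blk 9, set 1) → VC-HIT  vc=[31, 5]
14: 0x14 (blk 5, set 1) → VC-HIT  vc=[31, 9]
15: 0x15 (blk 5, set 1) → L1-HIT  vc=[31, 9]

MISSES = 4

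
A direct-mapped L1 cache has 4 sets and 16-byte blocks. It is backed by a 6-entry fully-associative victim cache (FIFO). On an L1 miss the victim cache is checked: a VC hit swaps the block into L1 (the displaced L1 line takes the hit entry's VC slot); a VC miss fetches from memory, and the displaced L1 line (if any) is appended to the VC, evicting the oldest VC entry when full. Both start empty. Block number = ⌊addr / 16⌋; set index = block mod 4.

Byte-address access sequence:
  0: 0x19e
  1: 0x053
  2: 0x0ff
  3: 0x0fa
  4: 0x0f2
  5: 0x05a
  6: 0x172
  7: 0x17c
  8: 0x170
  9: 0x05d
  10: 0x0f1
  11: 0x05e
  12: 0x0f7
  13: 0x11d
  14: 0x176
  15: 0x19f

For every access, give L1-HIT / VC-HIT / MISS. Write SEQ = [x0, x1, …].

SEQ = [MISS, MISS, MISS, L1-HIT, L1-HIT, L1-HIT, MISS, L1-HIT, L1-HIT, L1-HIT, VC-HIT, L1-HIT, L1-HIT, MISS, VC-HIT, VC-HIT]

  [0] addr=0x19e blk=25 s=1: MISS | VC []
  [1] addr=0x53 blk=5 s=1: MISS | VC [25]
  [2] addr=0xff blk=15 s=3: MISS | VC [25]
  [3] addr=0xfa blk=15 s=3: L1-HIT | VC [25]
  [4] addr=0xf2 blk=15 s=3: L1-HIT | VC [25]
  [5] addr=0x5a blk=5 s=1: L1-HIT | VC [25]
  [6] addr=0x172 blk=23 s=3: MISS | VC [25, 15]
  [7] addr=0x17c blk=23 s=3: L1-HIT | VC [25, 15]
  [8] addr=0x170 blk=23 s=3: L1-HIT | VC [25, 15]
  [9] addr=0x5d blk=5 s=1: L1-HIT | VC [25, 15]
  [10] addr=0xf1 blk=15 s=3: VC-HIT | VC [25, 23]
  [11] addr=0x5e blk=5 s=1: L1-HIT | VC [25, 23]
  [12] addr=0xf7 blk=15 s=3: L1-HIT | VC [25, 23]
  [13] addr=0x11d blk=17 s=1: MISS | VC [25, 23, 5]
  [14] addr=0x176 blk=23 s=3: VC-HIT | VC [25, 15, 5]
  [15] addr=0x19f blk=25 s=1: VC-HIT | VC [17, 15, 5]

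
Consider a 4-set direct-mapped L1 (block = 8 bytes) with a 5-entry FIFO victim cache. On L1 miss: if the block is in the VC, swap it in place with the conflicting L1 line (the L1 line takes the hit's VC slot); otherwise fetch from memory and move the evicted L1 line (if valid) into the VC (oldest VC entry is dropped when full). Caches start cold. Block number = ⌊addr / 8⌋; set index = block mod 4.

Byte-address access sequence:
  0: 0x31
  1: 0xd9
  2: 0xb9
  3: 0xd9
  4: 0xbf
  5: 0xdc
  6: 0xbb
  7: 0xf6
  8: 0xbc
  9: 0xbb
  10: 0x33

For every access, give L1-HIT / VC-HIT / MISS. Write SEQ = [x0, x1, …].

  [0] addr=0x31 blk=6 s=2: MISS | VC []
  [1] addr=0xd9 blk=27 s=3: MISS | VC []
  [2] addr=0xb9 blk=23 s=3: MISS | VC [27]
  [3] addr=0xd9 blk=27 s=3: VC-HIT | VC [23]
  [4] addr=0xbf blk=23 s=3: VC-HIT | VC [27]
  [5] addr=0xdc blk=27 s=3: VC-HIT | VC [23]
  [6] addr=0xbb blk=23 s=3: VC-HIT | VC [27]
  [7] addr=0xf6 blk=30 s=2: MISS | VC [27, 6]
  [8] addr=0xbc blk=23 s=3: L1-HIT | VC [27, 6]
  [9] addr=0xbb blk=23 s=3: L1-HIT | VC [27, 6]
  [10] addr=0x33 blk=6 s=2: VC-HIT | VC [27, 30]

SEQ = [MISS, MISS, MISS, VC-HIT, VC-HIT, VC-HIT, VC-HIT, MISS, L1-HIT, L1-HIT, VC-HIT]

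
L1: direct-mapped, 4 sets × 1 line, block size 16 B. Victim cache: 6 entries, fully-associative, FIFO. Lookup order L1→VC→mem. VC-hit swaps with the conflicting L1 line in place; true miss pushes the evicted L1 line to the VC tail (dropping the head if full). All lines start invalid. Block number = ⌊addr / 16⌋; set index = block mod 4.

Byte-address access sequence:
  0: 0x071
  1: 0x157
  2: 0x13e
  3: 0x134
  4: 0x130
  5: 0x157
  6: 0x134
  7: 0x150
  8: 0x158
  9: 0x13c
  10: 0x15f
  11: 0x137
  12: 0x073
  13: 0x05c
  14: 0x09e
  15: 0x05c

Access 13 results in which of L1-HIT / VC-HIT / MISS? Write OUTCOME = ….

OUTCOME = MISS

  [0] addr=0x71 blk=7 s=3: MISS | VC []
  [1] addr=0x157 blk=21 s=1: MISS | VC []
  [2] addr=0x13e blk=19 s=3: MISS | VC [7]
  [3] addr=0x134 blk=19 s=3: L1-HIT | VC [7]
  [4] addr=0x130 blk=19 s=3: L1-HIT | VC [7]
  [5] addr=0x157 blk=21 s=1: L1-HIT | VC [7]
  [6] addr=0x134 blk=19 s=3: L1-HIT | VC [7]
  [7] addr=0x150 blk=21 s=1: L1-HIT | VC [7]
  [8] addr=0x158 blk=21 s=1: L1-HIT | VC [7]
  [9] addr=0x13c blk=19 s=3: L1-HIT | VC [7]
  [10] addr=0x15f blk=21 s=1: L1-HIT | VC [7]
  [11] addr=0x137 blk=19 s=3: L1-HIT | VC [7]
  [12] addr=0x73 blk=7 s=3: VC-HIT | VC [19]
  [13] addr=0x5c blk=5 s=1: MISS | VC [19, 21]
  [14] addr=0x9e blk=9 s=1: MISS | VC [19, 21, 5]
  [15] addr=0x5c blk=5 s=1: VC-HIT | VC [19, 21, 9]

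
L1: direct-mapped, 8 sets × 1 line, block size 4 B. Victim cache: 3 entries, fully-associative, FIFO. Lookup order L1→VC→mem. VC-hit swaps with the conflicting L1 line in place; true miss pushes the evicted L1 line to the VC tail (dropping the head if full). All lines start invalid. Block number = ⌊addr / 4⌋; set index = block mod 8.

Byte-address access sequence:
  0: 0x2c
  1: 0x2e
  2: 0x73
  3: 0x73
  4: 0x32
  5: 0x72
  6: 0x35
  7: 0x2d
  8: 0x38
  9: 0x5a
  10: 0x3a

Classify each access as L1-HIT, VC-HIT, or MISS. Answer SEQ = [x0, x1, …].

SEQ = [MISS, L1-HIT, MISS, L1-HIT, MISS, VC-HIT, MISS, L1-HIT, MISS, MISS, VC-HIT]

#0 0x2c→b11/s3 MISS; vc=[]
#1 0x2e→b11/s3 L1-HIT; vc=[]
#2 0x73→b28/s4 MISS; vc=[]
#3 0x73→b28/s4 L1-HIT; vc=[]
#4 0x32→b12/s4 MISS; vc=[28]
#5 0x72→b28/s4 VC-HIT; vc=[12]
#6 0x35→b13/s5 MISS; vc=[12]
#7 0x2d→b11/s3 L1-HIT; vc=[12]
#8 0x38→b14/s6 MISS; vc=[12]
#9 0x5a→b22/s6 MISS; vc=[12,14]
#10 0x3a→b14/s6 VC-HIT; vc=[12,22]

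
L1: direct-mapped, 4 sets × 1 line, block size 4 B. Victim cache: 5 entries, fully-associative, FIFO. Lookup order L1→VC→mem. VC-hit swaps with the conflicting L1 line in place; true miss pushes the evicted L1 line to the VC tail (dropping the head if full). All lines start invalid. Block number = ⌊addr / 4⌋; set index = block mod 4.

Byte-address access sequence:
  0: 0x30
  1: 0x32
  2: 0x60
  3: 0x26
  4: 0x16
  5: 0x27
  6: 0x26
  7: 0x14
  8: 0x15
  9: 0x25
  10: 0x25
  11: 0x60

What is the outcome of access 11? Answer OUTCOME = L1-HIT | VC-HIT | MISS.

OUTCOME = L1-HIT

#0 0x30→b12/s0 MISS; vc=[]
#1 0x32→b12/s0 L1-HIT; vc=[]
#2 0x60→b24/s0 MISS; vc=[12]
#3 0x26→b9/s1 MISS; vc=[12]
#4 0x16→b5/s1 MISS; vc=[12,9]
#5 0x27→b9/s1 VC-HIT; vc=[12,5]
#6 0x26→b9/s1 L1-HIT; vc=[12,5]
#7 0x14→b5/s1 VC-HIT; vc=[12,9]
#8 0x15→b5/s1 L1-HIT; vc=[12,9]
#9 0x25→b9/s1 VC-HIT; vc=[12,5]
#10 0x25→b9/s1 L1-HIT; vc=[12,5]
#11 0x60→b24/s0 L1-HIT; vc=[12,5]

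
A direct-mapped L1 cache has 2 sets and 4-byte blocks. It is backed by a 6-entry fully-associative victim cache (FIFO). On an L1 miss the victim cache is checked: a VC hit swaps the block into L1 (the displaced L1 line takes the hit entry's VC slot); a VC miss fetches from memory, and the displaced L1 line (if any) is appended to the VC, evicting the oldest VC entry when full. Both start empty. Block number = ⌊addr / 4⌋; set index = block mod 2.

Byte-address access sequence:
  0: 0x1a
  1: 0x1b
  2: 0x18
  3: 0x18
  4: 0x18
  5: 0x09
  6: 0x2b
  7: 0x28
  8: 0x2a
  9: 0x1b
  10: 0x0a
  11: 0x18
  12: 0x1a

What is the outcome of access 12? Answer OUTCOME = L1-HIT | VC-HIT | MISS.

OUTCOME = L1-HIT

#0 0x1a→b6/s0 MISS; vc=[]
#1 0x1b→b6/s0 L1-HIT; vc=[]
#2 0x18→b6/s0 L1-HIT; vc=[]
#3 0x18→b6/s0 L1-HIT; vc=[]
#4 0x18→b6/s0 L1-HIT; vc=[]
#5 0x9→b2/s0 MISS; vc=[6]
#6 0x2b→b10/s0 MISS; vc=[6,2]
#7 0x28→b10/s0 L1-HIT; vc=[6,2]
#8 0x2a→b10/s0 L1-HIT; vc=[6,2]
#9 0x1b→b6/s0 VC-HIT; vc=[10,2]
#10 0xa→b2/s0 VC-HIT; vc=[10,6]
#11 0x18→b6/s0 VC-HIT; vc=[10,2]
#12 0x1a→b6/s0 L1-HIT; vc=[10,2]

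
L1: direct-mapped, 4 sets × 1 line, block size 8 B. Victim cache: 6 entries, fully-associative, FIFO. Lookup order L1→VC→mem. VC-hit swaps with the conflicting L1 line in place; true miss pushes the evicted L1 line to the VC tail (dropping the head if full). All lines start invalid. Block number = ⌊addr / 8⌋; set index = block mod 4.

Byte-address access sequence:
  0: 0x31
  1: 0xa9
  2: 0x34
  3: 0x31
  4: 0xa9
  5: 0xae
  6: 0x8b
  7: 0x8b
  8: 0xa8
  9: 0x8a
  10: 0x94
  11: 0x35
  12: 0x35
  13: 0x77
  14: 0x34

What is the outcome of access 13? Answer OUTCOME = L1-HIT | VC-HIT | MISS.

OUTCOME = MISS

  [0] addr=0x31 blk=6 s=2: MISS | VC []
  [1] addr=0xa9 blk=21 s=1: MISS | VC []
  [2] addr=0x34 blk=6 s=2: L1-HIT | VC []
  [3] addr=0x31 blk=6 s=2: L1-HIT | VC []
  [4] addr=0xa9 blk=21 s=1: L1-HIT | VC []
  [5] addr=0xae blk=21 s=1: L1-HIT | VC []
  [6] addr=0x8b blk=17 s=1: MISS | VC [21]
  [7] addr=0x8b blk=17 s=1: L1-HIT | VC [21]
  [8] addr=0xa8 blk=21 s=1: VC-HIT | VC [17]
  [9] addr=0x8a blk=17 s=1: VC-HIT | VC [21]
  [10] addr=0x94 blk=18 s=2: MISS | VC [21, 6]
  [11] addr=0x35 blk=6 s=2: VC-HIT | VC [21, 18]
  [12] addr=0x35 blk=6 s=2: L1-HIT | VC [21, 18]
  [13] addr=0x77 blk=14 s=2: MISS | VC [21, 18, 6]
  [14] addr=0x34 blk=6 s=2: VC-HIT | VC [21, 18, 14]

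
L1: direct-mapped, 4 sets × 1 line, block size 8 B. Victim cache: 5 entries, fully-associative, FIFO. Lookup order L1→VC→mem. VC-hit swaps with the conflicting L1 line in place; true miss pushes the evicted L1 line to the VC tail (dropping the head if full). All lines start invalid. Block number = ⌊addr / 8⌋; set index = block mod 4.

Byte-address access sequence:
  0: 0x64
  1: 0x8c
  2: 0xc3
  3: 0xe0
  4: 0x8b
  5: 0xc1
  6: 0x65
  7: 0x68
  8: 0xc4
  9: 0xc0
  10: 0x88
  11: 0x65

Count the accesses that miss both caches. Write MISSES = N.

MISSES = 5

  [0] addr=0x64 blk=12 s=0: MISS | VC []
  [1] addr=0x8c blk=17 s=1: MISS | VC []
  [2] addr=0xc3 blk=24 s=0: MISS | VC [12]
  [3] addr=0xe0 blk=28 s=0: MISS | VC [12, 24]
  [4] addr=0x8b blk=17 s=1: L1-HIT | VC [12, 24]
  [5] addr=0xc1 blk=24 s=0: VC-HIT | VC [12, 28]
  [6] addr=0x65 blk=12 s=0: VC-HIT | VC [24, 28]
  [7] addr=0x68 blk=13 s=1: MISS | VC [24, 28, 17]
  [8] addr=0xc4 blk=24 s=0: VC-HIT | VC [12, 28, 17]
  [9] addr=0xc0 blk=24 s=0: L1-HIT | VC [12, 28, 17]
  [10] addr=0x88 blk=17 s=1: VC-HIT | VC [12, 28, 13]
  [11] addr=0x65 blk=12 s=0: VC-HIT | VC [24, 28, 13]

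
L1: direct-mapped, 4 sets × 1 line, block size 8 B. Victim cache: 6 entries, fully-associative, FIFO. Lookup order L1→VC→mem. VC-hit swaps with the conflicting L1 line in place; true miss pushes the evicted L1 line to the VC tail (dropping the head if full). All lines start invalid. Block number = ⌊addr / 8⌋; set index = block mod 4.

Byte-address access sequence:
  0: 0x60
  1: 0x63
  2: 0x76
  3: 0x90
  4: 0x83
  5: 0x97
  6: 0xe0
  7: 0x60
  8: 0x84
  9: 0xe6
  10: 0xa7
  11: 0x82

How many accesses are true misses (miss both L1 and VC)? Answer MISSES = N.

MISSES = 6

#0 0x60→b12/s0 MISS; vc=[]
#1 0x63→b12/s0 L1-HIT; vc=[]
#2 0x76→b14/s2 MISS; vc=[]
#3 0x90→b18/s2 MISS; vc=[14]
#4 0x83→b16/s0 MISS; vc=[14,12]
#5 0x97→b18/s2 L1-HIT; vc=[14,12]
#6 0xe0→b28/s0 MISS; vc=[14,12,16]
#7 0x60→b12/s0 VC-HIT; vc=[14,28,16]
#8 0x84→b16/s0 VC-HIT; vc=[14,28,12]
#9 0xe6→b28/s0 VC-HIT; vc=[14,16,12]
#10 0xa7→b20/s0 MISS; vc=[14,16,12,28]
#11 0x82→b16/s0 VC-HIT; vc=[14,20,12,28]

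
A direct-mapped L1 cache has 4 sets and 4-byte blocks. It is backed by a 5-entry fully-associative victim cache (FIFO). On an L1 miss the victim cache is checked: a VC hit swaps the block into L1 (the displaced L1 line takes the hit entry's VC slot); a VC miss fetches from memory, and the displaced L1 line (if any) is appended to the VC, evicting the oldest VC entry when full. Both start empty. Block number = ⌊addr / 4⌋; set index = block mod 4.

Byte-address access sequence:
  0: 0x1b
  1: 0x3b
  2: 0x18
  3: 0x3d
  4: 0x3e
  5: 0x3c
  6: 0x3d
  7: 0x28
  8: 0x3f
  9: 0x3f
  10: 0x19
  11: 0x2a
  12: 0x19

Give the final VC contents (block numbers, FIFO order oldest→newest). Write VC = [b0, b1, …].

VC = [14, 10]

#0 0x1b→b6/s2 MISS; vc=[]
#1 0x3b→b14/s2 MISS; vc=[6]
#2 0x18→b6/s2 VC-HIT; vc=[14]
#3 0x3d→b15/s3 MISS; vc=[14]
#4 0x3e→b15/s3 L1-HIT; vc=[14]
#5 0x3c→b15/s3 L1-HIT; vc=[14]
#6 0x3d→b15/s3 L1-HIT; vc=[14]
#7 0x28→b10/s2 MISS; vc=[14,6]
#8 0x3f→b15/s3 L1-HIT; vc=[14,6]
#9 0x3f→b15/s3 L1-HIT; vc=[14,6]
#10 0x19→b6/s2 VC-HIT; vc=[14,10]
#11 0x2a→b10/s2 VC-HIT; vc=[14,6]
#12 0x19→b6/s2 VC-HIT; vc=[14,10]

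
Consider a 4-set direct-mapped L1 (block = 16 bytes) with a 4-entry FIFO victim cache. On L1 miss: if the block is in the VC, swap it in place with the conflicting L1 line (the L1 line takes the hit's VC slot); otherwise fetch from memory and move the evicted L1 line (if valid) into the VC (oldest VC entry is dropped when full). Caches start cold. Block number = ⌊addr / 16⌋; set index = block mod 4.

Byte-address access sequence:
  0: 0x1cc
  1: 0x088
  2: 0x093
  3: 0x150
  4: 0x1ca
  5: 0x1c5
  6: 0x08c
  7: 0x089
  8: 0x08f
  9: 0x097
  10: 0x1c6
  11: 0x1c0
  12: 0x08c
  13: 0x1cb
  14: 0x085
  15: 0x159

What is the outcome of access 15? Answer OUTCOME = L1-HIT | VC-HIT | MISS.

  [0] addr=0x1cc blk=28 s=0: MISS | VC []
  [1] addr=0x88 blk=8 s=0: MISS | VC [28]
  [2] addr=0x93 blk=9 s=1: MISS | VC [28]
  [3] addr=0x150 blk=21 s=1: MISS | VC [28, 9]
  [4] addr=0x1ca blk=28 s=0: VC-HIT | VC [8, 9]
  [5] addr=0x1c5 blk=28 s=0: L1-HIT | VC [8, 9]
  [6] addr=0x8c blk=8 s=0: VC-HIT | VC [28, 9]
  [7] addr=0x89 blk=8 s=0: L1-HIT | VC [28, 9]
  [8] addr=0x8f blk=8 s=0: L1-HIT | VC [28, 9]
  [9] addr=0x97 blk=9 s=1: VC-HIT | VC [28, 21]
  [10] addr=0x1c6 blk=28 s=0: VC-HIT | VC [8, 21]
  [11] addr=0x1c0 blk=28 s=0: L1-HIT | VC [8, 21]
  [12] addr=0x8c blk=8 s=0: VC-HIT | VC [28, 21]
  [13] addr=0x1cb blk=28 s=0: VC-HIT | VC [8, 21]
  [14] addr=0x85 blk=8 s=0: VC-HIT | VC [28, 21]
  [15] addr=0x159 blk=21 s=1: VC-HIT | VC [28, 9]

OUTCOME = VC-HIT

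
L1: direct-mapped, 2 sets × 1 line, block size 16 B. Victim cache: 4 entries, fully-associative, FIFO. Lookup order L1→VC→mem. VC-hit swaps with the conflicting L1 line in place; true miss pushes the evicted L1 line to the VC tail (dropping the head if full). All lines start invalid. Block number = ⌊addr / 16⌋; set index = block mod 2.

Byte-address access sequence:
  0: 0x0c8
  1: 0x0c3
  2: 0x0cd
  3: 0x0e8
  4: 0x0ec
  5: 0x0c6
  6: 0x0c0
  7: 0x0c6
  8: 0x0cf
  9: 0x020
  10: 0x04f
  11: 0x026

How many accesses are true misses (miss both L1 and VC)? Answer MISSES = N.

MISSES = 4

0: 0xc8 (blk 12, set 0) → MISS  vc=[]
1: 0xc3 (blk 12, set 0) → L1-HIT  vc=[]
2: 0xcd (blk 12, set 0) → L1-HIT  vc=[]
3: 0xe8 (blk 14, set 0) → MISS  vc=[12]
4: 0xec (blk 14, set 0) → L1-HIT  vc=[12]
5: 0xc6 (blk 12, set 0) → VC-HIT  vc=[14]
6: 0xc0 (blk 12, set 0) → L1-HIT  vc=[14]
7: 0xc6 (blk 12, set 0) → L1-HIT  vc=[14]
8: 0xcf (blk 12, set 0) → L1-HIT  vc=[14]
9: 0x20 (blk 2, set 0) → MISS  vc=[14, 12]
10: 0x4f (blk 4, set 0) → MISS  vc=[14, 12, 2]
11: 0x26 (blk 2, set 0) → VC-HIT  vc=[14, 12, 4]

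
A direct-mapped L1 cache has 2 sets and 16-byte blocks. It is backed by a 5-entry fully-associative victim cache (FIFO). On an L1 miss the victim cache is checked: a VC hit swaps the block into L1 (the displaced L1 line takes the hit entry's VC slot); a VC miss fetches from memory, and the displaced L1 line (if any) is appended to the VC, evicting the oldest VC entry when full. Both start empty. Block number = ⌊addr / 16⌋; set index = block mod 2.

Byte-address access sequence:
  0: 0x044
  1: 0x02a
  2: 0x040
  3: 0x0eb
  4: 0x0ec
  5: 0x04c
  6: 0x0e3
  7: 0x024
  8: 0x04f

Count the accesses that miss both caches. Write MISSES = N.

MISSES = 3

0: 0x44 (blk 4, set 0) → MISS  vc=[]
1: 0x2a (blk 2, set 0) → MISS  vc=[4]
2: 0x40 (blk 4, set 0) → VC-HIT  vc=[2]
3: 0xeb (blk 14, set 0) → MISS  vc=[2, 4]
4: 0xec (blk 14, set 0) → L1-HIT  vc=[2, 4]
5: 0x4c (blk 4, set 0) → VC-HIT  vc=[2, 14]
6: 0xe3 (blk 14, set 0) → VC-HIT  vc=[2, 4]
7: 0x24 (blk 2, set 0) → VC-HIT  vc=[14, 4]
8: 0x4f (blk 4, set 0) → VC-HIT  vc=[14, 2]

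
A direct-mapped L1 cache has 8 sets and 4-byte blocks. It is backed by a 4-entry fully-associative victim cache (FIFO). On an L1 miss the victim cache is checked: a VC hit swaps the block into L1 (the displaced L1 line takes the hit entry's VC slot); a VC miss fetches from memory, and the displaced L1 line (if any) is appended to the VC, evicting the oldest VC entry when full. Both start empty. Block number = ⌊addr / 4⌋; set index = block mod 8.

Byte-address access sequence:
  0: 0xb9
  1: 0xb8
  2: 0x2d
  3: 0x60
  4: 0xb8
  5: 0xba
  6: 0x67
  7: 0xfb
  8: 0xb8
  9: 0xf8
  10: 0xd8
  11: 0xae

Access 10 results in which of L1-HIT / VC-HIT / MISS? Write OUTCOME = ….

  [0] addr=0xb9 blk=46 s=6: MISS | VC []
  [1] addr=0xb8 blk=46 s=6: L1-HIT | VC []
  [2] addr=0x2d blk=11 s=3: MISS | VC []
  [3] addr=0x60 blk=24 s=0: MISS | VC []
  [4] addr=0xb8 blk=46 s=6: L1-HIT | VC []
  [5] addr=0xba blk=46 s=6: L1-HIT | VC []
  [6] addr=0x67 blk=25 s=1: MISS | VC []
  [7] addr=0xfb blk=62 s=6: MISS | VC [46]
  [8] addr=0xb8 blk=46 s=6: VC-HIT | VC [62]
  [9] addr=0xf8 blk=62 s=6: VC-HIT | VC [46]
  [10] addr=0xd8 blk=54 s=6: MISS | VC [46, 62]
  [11] addr=0xae blk=43 s=3: MISS | VC [46, 62, 11]

OUTCOME = MISS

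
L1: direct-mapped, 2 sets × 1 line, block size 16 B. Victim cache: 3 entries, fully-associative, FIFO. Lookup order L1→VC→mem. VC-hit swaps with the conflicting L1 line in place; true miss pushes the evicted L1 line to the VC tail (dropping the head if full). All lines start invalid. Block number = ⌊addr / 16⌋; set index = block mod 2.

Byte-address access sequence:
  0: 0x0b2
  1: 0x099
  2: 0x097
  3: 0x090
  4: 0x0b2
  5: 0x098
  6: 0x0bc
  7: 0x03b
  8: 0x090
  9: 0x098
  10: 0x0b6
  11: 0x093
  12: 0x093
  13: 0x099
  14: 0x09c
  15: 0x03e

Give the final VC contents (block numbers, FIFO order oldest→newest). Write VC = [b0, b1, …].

VC = [9, 11]

#0 0xb2→b11/s1 MISS; vc=[]
#1 0x99→b9/s1 MISS; vc=[11]
#2 0x97→b9/s1 L1-HIT; vc=[11]
#3 0x90→b9/s1 L1-HIT; vc=[11]
#4 0xb2→b11/s1 VC-HIT; vc=[9]
#5 0x98→b9/s1 VC-HIT; vc=[11]
#6 0xbc→b11/s1 VC-HIT; vc=[9]
#7 0x3b→b3/s1 MISS; vc=[9,11]
#8 0x90→b9/s1 VC-HIT; vc=[3,11]
#9 0x98→b9/s1 L1-HIT; vc=[3,11]
#10 0xb6→b11/s1 VC-HIT; vc=[3,9]
#11 0x93→b9/s1 VC-HIT; vc=[3,11]
#12 0x93→b9/s1 L1-HIT; vc=[3,11]
#13 0x99→b9/s1 L1-HIT; vc=[3,11]
#14 0x9c→b9/s1 L1-HIT; vc=[3,11]
#15 0x3e→b3/s1 VC-HIT; vc=[9,11]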